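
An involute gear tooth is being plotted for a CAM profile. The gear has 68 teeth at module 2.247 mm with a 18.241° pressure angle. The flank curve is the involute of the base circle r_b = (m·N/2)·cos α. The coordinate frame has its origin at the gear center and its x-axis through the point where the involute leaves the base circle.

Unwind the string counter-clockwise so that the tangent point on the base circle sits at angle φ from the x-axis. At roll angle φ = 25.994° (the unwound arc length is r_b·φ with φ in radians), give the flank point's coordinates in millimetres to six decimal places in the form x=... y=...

pitch radius r_p = m·N/2 = 2.247·68/2 = 76.398000
base radius r_b = r_p·cos α = 76.398000·cos 18.241° = 72.558871
roll angle φ = 25.994° = 0.45368089 rad
x = r_b·(cos φ + φ·sin φ) = 72.558871·(0.89883995 + 0.45368089·0.43827702) = 79.646266
y = r_b·(sin φ − φ·cos φ) = 72.558871·(0.43827702 − 0.45368089·0.89883995) = 2.212358

x=79.646266 y=2.212358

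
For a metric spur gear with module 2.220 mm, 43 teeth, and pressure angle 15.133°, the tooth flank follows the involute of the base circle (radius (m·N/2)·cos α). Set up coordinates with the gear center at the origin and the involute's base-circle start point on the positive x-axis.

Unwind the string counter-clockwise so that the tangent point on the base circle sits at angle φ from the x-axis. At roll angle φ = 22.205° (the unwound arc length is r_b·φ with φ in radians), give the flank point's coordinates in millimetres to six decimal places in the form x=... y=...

pitch radius r_p = m·N/2 = 2.220·43/2 = 47.730000
base radius r_b = r_p·cos α = 47.730000·cos 15.133° = 46.074840
roll angle φ = 22.205° = 0.38755036 rad
x = r_b·(cos φ + φ·sin φ) = 46.074840·(0.92583761 + 0.38755036·0.37792158) = 49.406108
y = r_b·(sin φ − φ·cos φ) = 46.074840·(0.37792158 − 0.38755036·0.92583761) = 0.880623

x=49.406108 y=0.880623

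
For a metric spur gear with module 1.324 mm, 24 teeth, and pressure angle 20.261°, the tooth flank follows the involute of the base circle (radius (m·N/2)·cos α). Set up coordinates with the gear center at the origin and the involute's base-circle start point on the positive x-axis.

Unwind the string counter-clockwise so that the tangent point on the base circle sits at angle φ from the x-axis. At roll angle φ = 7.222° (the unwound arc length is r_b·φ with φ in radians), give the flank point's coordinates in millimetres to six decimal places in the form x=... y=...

x=15.022863 y=0.009934

pitch radius r_p = m·N/2 = 1.324·24/2 = 15.888000
base radius r_b = r_p·cos α = 15.888000·cos 20.261° = 14.904928
roll angle φ = 7.222° = 0.12604768 rad
x = r_b·(cos φ + φ·sin φ) = 14.904928·(0.99206650 + 0.12604768·0.12571417) = 15.022863
y = r_b·(sin φ − φ·cos φ) = 14.904928·(0.12571417 − 0.12604768·0.99206650) = 0.009934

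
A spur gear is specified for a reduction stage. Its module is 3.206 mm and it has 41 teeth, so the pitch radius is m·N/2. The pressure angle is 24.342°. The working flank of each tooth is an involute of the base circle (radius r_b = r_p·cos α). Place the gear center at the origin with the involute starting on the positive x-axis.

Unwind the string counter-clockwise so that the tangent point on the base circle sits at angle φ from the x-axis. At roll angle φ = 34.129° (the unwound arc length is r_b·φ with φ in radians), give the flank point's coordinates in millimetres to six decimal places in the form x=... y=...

pitch radius r_p = m·N/2 = 3.206·41/2 = 65.723000
base radius r_b = r_p·cos α = 65.723000·cos 24.342° = 59.880316
roll angle φ = 34.129° = 0.59566342 rad
x = r_b·(cos φ + φ·sin φ) = 59.880316·(0.82777646 + 0.59566342·0.56105804) = 69.579622
y = r_b·(sin φ − φ·cos φ) = 59.880316·(0.56105804 − 0.59566342·0.82777646) = 4.070777

x=69.579622 y=4.070777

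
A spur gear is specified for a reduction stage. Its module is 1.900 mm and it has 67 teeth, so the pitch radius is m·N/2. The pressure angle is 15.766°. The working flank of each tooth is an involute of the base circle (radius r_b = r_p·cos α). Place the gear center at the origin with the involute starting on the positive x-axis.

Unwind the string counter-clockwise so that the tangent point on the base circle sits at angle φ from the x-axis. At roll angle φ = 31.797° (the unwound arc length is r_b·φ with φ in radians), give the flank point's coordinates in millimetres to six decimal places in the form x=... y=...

pitch radius r_p = m·N/2 = 1.900·67/2 = 63.650000
base radius r_b = r_p·cos α = 63.650000·cos 15.766° = 61.255449
roll angle φ = 31.797° = 0.55496234 rad
x = r_b·(cos φ + φ·sin φ) = 61.255449·(0.84992028 + 0.55496234·0.52691129) = 69.974317
y = r_b·(sin φ − φ·cos φ) = 61.255449·(0.52691129 − 0.55496234·0.84992028) = 3.383601

x=69.974317 y=3.383601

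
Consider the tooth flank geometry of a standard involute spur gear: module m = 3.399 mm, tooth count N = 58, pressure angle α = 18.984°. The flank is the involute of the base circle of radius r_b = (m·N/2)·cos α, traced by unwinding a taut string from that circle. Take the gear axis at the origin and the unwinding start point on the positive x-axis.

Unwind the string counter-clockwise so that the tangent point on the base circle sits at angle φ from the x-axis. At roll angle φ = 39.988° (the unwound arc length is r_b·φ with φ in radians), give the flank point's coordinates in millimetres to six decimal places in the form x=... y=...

pitch radius r_p = m·N/2 = 3.399·58/2 = 98.571000
base radius r_b = r_p·cos α = 98.571000·cos 18.984° = 93.209670
roll angle φ = 39.988° = 0.69792226 rad
x = r_b·(cos φ + φ·sin φ) = 93.209670·(0.76617905 + 0.69792226·0.64262716) = 113.220187
y = r_b·(sin φ − φ·cos φ) = 93.209670·(0.64262716 − 0.69792226·0.76617905) = 10.056740

x=113.220187 y=10.056740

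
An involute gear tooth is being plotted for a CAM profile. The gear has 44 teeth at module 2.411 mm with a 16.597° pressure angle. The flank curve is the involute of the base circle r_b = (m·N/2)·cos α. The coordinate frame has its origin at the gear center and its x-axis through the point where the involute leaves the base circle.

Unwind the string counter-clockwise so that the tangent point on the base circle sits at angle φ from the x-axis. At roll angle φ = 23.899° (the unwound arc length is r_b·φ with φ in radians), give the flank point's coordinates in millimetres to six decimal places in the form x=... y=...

x=55.063686 y=1.208408

pitch radius r_p = m·N/2 = 2.411·44/2 = 53.042000
base radius r_b = r_p·cos α = 53.042000·cos 16.597° = 50.832139
roll angle φ = 23.899° = 0.41711624 rad
x = r_b·(cos φ + φ·sin φ) = 50.832139·(0.91426103 + 0.41711624·0.40512563) = 55.063686
y = r_b·(sin φ − φ·cos φ) = 50.832139·(0.40512563 − 0.41711624·0.91426103) = 1.208408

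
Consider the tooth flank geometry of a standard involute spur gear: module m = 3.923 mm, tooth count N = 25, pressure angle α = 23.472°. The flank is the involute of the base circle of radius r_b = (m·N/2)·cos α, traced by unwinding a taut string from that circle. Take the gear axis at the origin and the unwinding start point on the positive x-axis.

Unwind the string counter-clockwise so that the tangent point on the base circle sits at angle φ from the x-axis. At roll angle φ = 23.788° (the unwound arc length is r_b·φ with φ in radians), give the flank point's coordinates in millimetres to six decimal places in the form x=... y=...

x=48.691089 y=1.054626

pitch radius r_p = m·N/2 = 3.923·25/2 = 49.037500
base radius r_b = r_p·cos α = 49.037500·cos 23.472° = 44.979884
roll angle φ = 23.788° = 0.41517892 rad
x = r_b·(cos φ + φ·sin φ) = 44.979884·(0.91504417 + 0.41517892·0.40335366) = 48.691089
y = r_b·(sin φ − φ·cos φ) = 44.979884·(0.40335366 − 0.41517892·0.91504417) = 1.054626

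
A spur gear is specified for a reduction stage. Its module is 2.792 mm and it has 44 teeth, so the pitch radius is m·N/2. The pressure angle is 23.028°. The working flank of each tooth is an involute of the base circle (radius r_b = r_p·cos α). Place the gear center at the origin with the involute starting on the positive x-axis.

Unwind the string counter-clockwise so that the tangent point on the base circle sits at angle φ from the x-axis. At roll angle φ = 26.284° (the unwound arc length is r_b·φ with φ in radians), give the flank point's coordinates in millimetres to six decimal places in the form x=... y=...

pitch radius r_p = m·N/2 = 2.792·44/2 = 61.424000
base radius r_b = r_p·cos α = 61.424000·cos 23.028° = 56.529355
roll angle φ = 26.284° = 0.45874234 rad
x = r_b·(cos φ + φ·sin φ) = 56.529355·(0.89661012 + 0.45874234·0.44282083) = 62.168202
y = r_b·(sin φ − φ·cos φ) = 56.529355·(0.44282083 − 0.45874234·0.89661012) = 1.781116

x=62.168202 y=1.781116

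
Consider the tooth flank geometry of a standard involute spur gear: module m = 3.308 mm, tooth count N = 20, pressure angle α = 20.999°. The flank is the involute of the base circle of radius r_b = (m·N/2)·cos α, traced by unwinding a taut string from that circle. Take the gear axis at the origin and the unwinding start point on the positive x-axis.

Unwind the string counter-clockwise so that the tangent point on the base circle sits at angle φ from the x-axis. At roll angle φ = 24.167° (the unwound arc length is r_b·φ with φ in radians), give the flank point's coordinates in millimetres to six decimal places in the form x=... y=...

pitch radius r_p = m·N/2 = 3.308·20/2 = 33.080000
base radius r_b = r_p·cos α = 33.080000·cos 20.999° = 30.883047
roll angle φ = 24.167° = 0.42179372 rad
x = r_b·(cos φ + φ·sin φ) = 30.883047·(0.91235606 + 0.42179372·0.40939762) = 33.509262
y = r_b·(sin φ − φ·cos φ) = 30.883047·(0.40939762 − 0.42179372·0.91235606) = 0.758845

x=33.509262 y=0.758845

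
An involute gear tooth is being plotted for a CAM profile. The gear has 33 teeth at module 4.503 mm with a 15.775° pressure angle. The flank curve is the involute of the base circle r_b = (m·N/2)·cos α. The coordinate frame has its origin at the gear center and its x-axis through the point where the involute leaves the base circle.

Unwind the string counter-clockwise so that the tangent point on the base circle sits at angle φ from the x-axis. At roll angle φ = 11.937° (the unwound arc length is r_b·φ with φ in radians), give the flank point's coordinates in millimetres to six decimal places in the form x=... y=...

x=73.036110 y=0.214597

pitch radius r_p = m·N/2 = 4.503·33/2 = 74.299500
base radius r_b = r_p·cos α = 74.299500·cos 15.775° = 71.501136
roll angle φ = 11.937° = 0.20833995 rad
x = r_b·(cos φ + φ·sin φ) = 71.501136·(0.97837562 + 0.20833995·0.20683604) = 73.036110
y = r_b·(sin φ − φ·cos φ) = 71.501136·(0.20683604 − 0.20833995·0.97837562) = 0.214597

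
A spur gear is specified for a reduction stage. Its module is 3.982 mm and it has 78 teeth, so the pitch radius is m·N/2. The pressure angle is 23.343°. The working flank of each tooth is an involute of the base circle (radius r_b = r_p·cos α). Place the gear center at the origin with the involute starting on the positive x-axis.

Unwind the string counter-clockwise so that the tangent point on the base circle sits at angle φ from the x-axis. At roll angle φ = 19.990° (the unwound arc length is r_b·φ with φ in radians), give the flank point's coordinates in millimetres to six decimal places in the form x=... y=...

x=151.002634 y=1.994035

pitch radius r_p = m·N/2 = 3.982·78/2 = 155.298000
base radius r_b = r_p·cos α = 155.298000·cos 23.343° = 142.586745
roll angle φ = 19.990° = 0.34889132 rad
x = r_b·(cos φ + φ·sin φ) = 142.586745·(0.93975230 + 0.34889132·0.34185613) = 151.002634
y = r_b·(sin φ − φ·cos φ) = 142.586745·(0.34185613 − 0.34889132·0.93975230) = 1.994035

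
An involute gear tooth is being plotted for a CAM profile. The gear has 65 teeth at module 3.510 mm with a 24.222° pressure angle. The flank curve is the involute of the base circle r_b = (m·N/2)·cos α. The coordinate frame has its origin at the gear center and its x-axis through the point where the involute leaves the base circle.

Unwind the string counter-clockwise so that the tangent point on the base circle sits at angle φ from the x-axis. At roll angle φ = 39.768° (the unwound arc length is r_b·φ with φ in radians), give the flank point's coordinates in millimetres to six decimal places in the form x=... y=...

x=126.152699 y=11.046161

pitch radius r_p = m·N/2 = 3.510·65/2 = 114.075000
base radius r_b = r_p·cos α = 114.075000·cos 24.222° = 104.032139
roll angle φ = 39.768° = 0.69408254 rad
x = r_b·(cos φ + φ·sin φ) = 104.032139·(0.76864091 + 0.69408254·0.63968051) = 126.152699
y = r_b·(sin φ − φ·cos φ) = 104.032139·(0.63968051 − 0.69408254·0.76864091) = 11.046161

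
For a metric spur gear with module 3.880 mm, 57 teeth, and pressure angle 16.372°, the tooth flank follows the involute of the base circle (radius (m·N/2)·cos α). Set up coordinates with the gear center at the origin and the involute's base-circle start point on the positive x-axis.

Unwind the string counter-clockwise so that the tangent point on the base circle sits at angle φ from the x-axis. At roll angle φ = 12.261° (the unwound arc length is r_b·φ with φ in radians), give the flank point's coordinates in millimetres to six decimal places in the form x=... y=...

x=108.497716 y=0.344983

pitch radius r_p = m·N/2 = 3.880·57/2 = 110.580000
base radius r_b = r_p·cos α = 110.580000·cos 16.372° = 106.096184
roll angle φ = 12.261° = 0.21399482 rad
x = r_b·(cos φ + φ·sin φ) = 106.096184·(0.97719035 + 0.21399482·0.21236528) = 108.497716
y = r_b·(sin φ − φ·cos φ) = 106.096184·(0.21236528 − 0.21399482·0.97719035) = 0.344983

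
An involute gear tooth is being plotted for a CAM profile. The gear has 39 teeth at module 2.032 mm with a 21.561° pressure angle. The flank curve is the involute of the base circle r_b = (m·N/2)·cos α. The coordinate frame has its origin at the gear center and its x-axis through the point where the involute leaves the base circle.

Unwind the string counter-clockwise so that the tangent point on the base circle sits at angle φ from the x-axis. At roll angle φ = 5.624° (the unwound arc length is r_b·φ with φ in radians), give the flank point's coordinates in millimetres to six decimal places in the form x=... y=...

x=37.028485 y=0.011606

pitch radius r_p = m·N/2 = 2.032·39/2 = 39.624000
base radius r_b = r_p·cos α = 39.624000·cos 21.561° = 36.851384
roll angle φ = 5.624° = 0.09815732 rad
x = r_b·(cos φ + φ·sin φ) = 36.851384·(0.99518644 + 0.09815732·0.09799977) = 37.028485
y = r_b·(sin φ − φ·cos φ) = 36.851384·(0.09799977 − 0.09815732·0.99518644) = 0.011606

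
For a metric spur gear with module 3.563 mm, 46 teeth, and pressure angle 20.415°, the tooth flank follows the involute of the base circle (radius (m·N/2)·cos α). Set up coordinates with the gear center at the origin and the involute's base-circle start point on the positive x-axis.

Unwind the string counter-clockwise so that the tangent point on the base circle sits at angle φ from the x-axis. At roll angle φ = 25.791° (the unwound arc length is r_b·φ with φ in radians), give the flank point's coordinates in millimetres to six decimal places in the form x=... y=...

pitch radius r_p = m·N/2 = 3.563·46/2 = 81.949000
base radius r_b = r_p·cos α = 81.949000·cos 20.415° = 76.801841
roll angle φ = 25.791° = 0.45013787 rad
x = r_b·(cos φ + φ·sin φ) = 76.801841·(0.90038713 + 0.45013787·0.43508967) = 84.193055
y = r_b·(sin φ − φ·cos φ) = 76.801841·(0.43508967 − 0.45013787·0.90038713) = 2.288029

x=84.193055 y=2.288029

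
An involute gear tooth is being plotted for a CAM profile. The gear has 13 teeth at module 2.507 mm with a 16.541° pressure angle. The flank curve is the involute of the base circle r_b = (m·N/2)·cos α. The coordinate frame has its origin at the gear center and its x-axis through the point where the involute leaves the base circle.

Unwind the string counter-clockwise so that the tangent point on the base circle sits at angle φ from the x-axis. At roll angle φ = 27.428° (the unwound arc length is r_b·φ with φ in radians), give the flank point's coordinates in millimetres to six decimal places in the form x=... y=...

x=17.309772 y=0.558239

pitch radius r_p = m·N/2 = 2.507·13/2 = 16.295500
base radius r_b = r_p·cos α = 16.295500·cos 16.541° = 15.621131
roll angle φ = 27.428° = 0.47870891 rad
x = r_b·(cos φ + φ·sin φ) = 15.621131·(0.88759038 + 0.47870891·0.46063360) = 17.309772
y = r_b·(sin φ − φ·cos φ) = 15.621131·(0.46063360 − 0.47870891·0.88759038) = 0.558239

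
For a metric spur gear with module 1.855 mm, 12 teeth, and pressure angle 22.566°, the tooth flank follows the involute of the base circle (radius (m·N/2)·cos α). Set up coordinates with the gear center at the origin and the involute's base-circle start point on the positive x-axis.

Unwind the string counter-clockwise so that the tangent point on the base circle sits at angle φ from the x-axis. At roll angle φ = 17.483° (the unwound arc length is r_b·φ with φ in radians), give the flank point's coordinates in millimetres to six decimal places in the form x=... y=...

x=10.745261 y=0.096430

pitch radius r_p = m·N/2 = 1.855·12/2 = 11.130000
base radius r_b = r_p·cos α = 11.130000·cos 22.566° = 10.277866
roll angle φ = 17.483° = 0.30513591 rad
x = r_b·(cos φ + φ·sin φ) = 10.277866·(0.95380613 + 0.30513591·0.30042281) = 10.745261
y = r_b·(sin φ − φ·cos φ) = 10.277866·(0.30042281 − 0.30513591·0.95380613) = 0.096430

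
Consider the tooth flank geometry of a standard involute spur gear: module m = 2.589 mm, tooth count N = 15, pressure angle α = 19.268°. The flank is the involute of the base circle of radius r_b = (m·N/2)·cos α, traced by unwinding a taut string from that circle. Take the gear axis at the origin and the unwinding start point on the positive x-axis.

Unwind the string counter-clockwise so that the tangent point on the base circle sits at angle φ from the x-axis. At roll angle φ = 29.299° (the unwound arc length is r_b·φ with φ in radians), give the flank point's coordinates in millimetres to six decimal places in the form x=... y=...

x=20.571990 y=0.795845

pitch radius r_p = m·N/2 = 2.589·15/2 = 19.417500
base radius r_b = r_p·cos α = 19.417500·cos 19.268° = 18.329836
roll angle φ = 29.299° = 0.51136402 rad
x = r_b·(cos φ + φ·sin φ) = 18.329836·(0.87207781 + 0.51136402·0.48936723) = 20.571990
y = r_b·(sin φ − φ·cos φ) = 18.329836·(0.48936723 − 0.51136402·0.87207781) = 0.795845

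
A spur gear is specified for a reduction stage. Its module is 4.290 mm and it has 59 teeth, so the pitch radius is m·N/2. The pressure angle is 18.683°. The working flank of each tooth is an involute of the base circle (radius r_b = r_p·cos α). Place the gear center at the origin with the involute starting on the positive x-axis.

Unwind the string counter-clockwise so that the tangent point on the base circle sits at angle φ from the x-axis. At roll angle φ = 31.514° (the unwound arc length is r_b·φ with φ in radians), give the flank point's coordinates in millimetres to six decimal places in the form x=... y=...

x=136.671898 y=6.450523

pitch radius r_p = m·N/2 = 4.290·59/2 = 126.555000
base radius r_b = r_p·cos α = 126.555000·cos 18.683° = 119.886230
roll angle φ = 31.514° = 0.55002306 rad
x = r_b·(cos φ + φ·sin φ) = 119.886230·(0.85251247 + 0.55002306·0.52270689) = 136.671898
y = r_b·(sin φ − φ·cos φ) = 119.886230·(0.52270689 − 0.55002306·0.85251247) = 6.450523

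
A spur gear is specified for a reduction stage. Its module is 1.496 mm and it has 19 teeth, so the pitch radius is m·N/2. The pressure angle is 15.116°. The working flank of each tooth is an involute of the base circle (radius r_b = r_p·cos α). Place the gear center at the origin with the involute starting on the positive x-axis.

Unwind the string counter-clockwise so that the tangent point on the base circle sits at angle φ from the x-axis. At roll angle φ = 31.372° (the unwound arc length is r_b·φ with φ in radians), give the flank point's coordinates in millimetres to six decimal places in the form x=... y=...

pitch radius r_p = m·N/2 = 1.496·19/2 = 14.212000
base radius r_b = r_p·cos α = 14.212000·cos 15.116° = 13.720263
roll angle φ = 31.372° = 0.54754469 rad
x = r_b·(cos φ + φ·sin φ) = 13.720263·(0.85380531 + 0.54754469·0.52059245) = 15.625361
y = r_b·(sin φ − φ·cos φ) = 13.720263·(0.52059245 − 0.54754469·0.85380531) = 0.728489

x=15.625361 y=0.728489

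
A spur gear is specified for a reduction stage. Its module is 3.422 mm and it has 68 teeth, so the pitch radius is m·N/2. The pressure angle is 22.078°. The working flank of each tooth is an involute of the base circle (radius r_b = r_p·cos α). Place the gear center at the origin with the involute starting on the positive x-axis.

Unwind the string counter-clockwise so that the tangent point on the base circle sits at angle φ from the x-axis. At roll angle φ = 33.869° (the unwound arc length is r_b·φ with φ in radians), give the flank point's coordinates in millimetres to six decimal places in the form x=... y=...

x=125.039796 y=7.167230

pitch radius r_p = m·N/2 = 3.422·68/2 = 116.348000
base radius r_b = r_p·cos α = 116.348000·cos 22.078° = 107.816553
roll angle φ = 33.869° = 0.59112556 rad
x = r_b·(cos φ + φ·sin φ) = 107.816553·(0.83031393 + 0.59112556·0.55729595) = 125.039796
y = r_b·(sin φ − φ·cos φ) = 107.816553·(0.55729595 − 0.59112556·0.83031393) = 7.167230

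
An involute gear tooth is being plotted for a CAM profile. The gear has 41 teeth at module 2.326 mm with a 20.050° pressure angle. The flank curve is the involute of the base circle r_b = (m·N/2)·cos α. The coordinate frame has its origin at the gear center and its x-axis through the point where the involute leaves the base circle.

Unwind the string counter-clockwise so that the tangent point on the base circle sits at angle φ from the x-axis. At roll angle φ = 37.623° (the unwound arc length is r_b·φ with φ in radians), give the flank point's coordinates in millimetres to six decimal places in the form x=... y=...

pitch radius r_p = m·N/2 = 2.326·41/2 = 47.683000
base radius r_b = r_p·cos α = 47.683000·cos 20.050° = 44.793114
roll angle φ = 37.623° = 0.65664522 rad
x = r_b·(cos φ + φ·sin φ) = 44.793114·(0.79204465 + 0.65664522·0.61046316) = 53.433812
y = r_b·(sin φ − φ·cos φ) = 44.793114·(0.61046316 − 0.65664522·0.79204465) = 4.047991

x=53.433812 y=4.047991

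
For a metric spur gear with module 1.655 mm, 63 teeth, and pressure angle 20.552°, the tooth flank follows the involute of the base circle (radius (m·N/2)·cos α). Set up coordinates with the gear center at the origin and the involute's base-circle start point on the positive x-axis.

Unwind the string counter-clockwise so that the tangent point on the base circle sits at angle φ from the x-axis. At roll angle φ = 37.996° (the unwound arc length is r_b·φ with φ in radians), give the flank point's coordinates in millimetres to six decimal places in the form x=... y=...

x=58.396579 y=4.539963

pitch radius r_p = m·N/2 = 1.655·63/2 = 52.132500
base radius r_b = r_p·cos α = 52.132500·cos 20.552° = 48.814473
roll angle φ = 37.996° = 0.66315530 rad
x = r_b·(cos φ + φ·sin φ) = 48.814473·(0.78805373 + 0.66315530·0.61560646) = 58.396579
y = r_b·(sin φ − φ·cos φ) = 48.814473·(0.61560646 − 0.66315530·0.78805373) = 4.539963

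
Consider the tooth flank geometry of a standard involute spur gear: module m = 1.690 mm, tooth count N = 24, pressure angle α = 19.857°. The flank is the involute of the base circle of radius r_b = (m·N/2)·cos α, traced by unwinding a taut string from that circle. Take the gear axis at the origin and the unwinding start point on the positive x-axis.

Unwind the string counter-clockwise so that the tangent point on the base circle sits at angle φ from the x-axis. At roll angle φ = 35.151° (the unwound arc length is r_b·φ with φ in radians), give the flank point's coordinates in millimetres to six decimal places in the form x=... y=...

pitch radius r_p = m·N/2 = 1.690·24/2 = 20.280000
base radius r_b = r_p·cos α = 20.280000·cos 19.857° = 19.074218
roll angle φ = 35.151° = 0.61350069 rad
x = r_b·(cos φ + φ·sin φ) = 19.074218·(0.81763757 + 0.61350069·0.57573327) = 22.333055
y = r_b·(sin φ − φ·cos φ) = 19.074218·(0.57573327 − 0.61350069·0.81763757) = 1.413630

x=22.333055 y=1.413630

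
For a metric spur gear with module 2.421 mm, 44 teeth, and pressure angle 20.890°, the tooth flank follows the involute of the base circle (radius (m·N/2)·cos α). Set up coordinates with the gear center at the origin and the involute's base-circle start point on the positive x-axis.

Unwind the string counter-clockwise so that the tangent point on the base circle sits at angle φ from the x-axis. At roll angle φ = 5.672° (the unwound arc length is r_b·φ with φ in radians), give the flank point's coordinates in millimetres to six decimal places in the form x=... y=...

x=50.004146 y=0.016076

pitch radius r_p = m·N/2 = 2.421·44/2 = 53.262000
base radius r_b = r_p·cos α = 53.262000·cos 20.890° = 49.760914
roll angle φ = 5.672° = 0.09899508 rad
x = r_b·(cos φ + φ·sin φ) = 49.760914·(0.99510399 + 0.09899508·0.09883346) = 50.004146
y = r_b·(sin φ − φ·cos φ) = 49.760914·(0.09883346 − 0.09899508·0.99510399) = 0.016076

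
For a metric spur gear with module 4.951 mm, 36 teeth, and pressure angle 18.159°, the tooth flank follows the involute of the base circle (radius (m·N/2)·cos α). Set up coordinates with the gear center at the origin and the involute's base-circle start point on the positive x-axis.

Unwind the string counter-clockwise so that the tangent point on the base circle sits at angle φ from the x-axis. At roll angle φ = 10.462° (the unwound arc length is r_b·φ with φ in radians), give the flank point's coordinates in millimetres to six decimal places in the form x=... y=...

x=86.079428 y=0.171271

pitch radius r_p = m·N/2 = 4.951·36/2 = 89.118000
base radius r_b = r_p·cos α = 89.118000·cos 18.159° = 84.679506
roll angle φ = 10.462° = 0.18259635 rad
x = r_b·(cos φ + φ·sin φ) = 84.679506·(0.98337555 + 0.18259635·0.18158337) = 86.079428
y = r_b·(sin φ − φ·cos φ) = 84.679506·(0.18158337 − 0.18259635·0.98337555) = 0.171271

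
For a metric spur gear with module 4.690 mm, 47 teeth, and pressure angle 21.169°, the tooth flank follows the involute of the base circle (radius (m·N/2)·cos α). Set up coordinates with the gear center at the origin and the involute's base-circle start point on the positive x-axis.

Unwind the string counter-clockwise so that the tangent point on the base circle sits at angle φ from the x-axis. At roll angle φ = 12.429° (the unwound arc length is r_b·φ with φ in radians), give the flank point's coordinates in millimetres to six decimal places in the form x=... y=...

x=105.167462 y=0.348075

pitch radius r_p = m·N/2 = 4.690·47/2 = 110.215000
base radius r_b = r_p·cos α = 110.215000·cos 21.169° = 102.777617
roll angle φ = 12.429° = 0.21692697 rad
x = r_b·(cos φ + φ·sin φ) = 102.777617·(0.97656347 + 0.21692697·0.21522964) = 105.167462
y = r_b·(sin φ − φ·cos φ) = 102.777617·(0.21522964 − 0.21692697·0.97656347) = 0.348075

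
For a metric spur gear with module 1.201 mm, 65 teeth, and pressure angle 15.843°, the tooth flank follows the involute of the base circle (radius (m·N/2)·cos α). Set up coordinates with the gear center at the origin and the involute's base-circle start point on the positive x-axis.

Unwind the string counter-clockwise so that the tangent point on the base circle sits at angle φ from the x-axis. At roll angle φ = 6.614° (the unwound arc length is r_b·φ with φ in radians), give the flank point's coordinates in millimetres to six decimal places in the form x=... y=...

pitch radius r_p = m·N/2 = 1.201·65/2 = 39.032500
base radius r_b = r_p·cos α = 39.032500·cos 15.843° = 37.549787
roll angle φ = 6.614° = 0.11543608 rad
x = r_b·(cos φ + φ·sin φ) = 37.549787·(0.99334465 + 0.11543608·0.11517987) = 37.799139
y = r_b·(sin φ − φ·cos φ) = 37.549787·(0.11517987 − 0.11543608·0.99334465) = 0.019228

x=37.799139 y=0.019228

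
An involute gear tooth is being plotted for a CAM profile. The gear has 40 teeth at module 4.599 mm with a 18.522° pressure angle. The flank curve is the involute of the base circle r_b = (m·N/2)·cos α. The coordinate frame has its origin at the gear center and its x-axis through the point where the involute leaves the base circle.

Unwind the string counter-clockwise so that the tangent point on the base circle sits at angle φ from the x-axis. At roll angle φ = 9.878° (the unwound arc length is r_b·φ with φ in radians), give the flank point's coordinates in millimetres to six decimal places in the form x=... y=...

x=88.502136 y=0.148532

pitch radius r_p = m·N/2 = 4.599·40/2 = 91.980000
base radius r_b = r_p·cos α = 91.980000·cos 18.522° = 87.215597
roll angle φ = 9.878° = 0.17240362 rad
x = r_b·(cos φ + φ·sin φ) = 87.215597·(0.98517527 + 0.17240362·0.17155083) = 88.502136
y = r_b·(sin φ − φ·cos φ) = 87.215597·(0.17155083 − 0.17240362·0.98517527) = 0.148532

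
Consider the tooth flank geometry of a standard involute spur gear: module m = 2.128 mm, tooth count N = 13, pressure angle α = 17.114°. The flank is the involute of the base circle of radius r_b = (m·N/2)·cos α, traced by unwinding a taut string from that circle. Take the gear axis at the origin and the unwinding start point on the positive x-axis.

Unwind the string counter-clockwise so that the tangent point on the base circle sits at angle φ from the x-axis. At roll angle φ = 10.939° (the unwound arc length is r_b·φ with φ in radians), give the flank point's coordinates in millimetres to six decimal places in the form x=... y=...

pitch radius r_p = m·N/2 = 2.128·13/2 = 13.832000
base radius r_b = r_p·cos α = 13.832000·cos 17.114° = 13.219535
roll angle φ = 10.939° = 0.19092157 rad
x = r_b·(cos φ + φ·sin φ) = 13.219535·(0.98182977 + 0.19092157·0.18976380) = 13.458277
y = r_b·(sin φ − φ·cos φ) = 13.219535·(0.18976380 − 0.19092157·0.98182977) = 0.030555

x=13.458277 y=0.030555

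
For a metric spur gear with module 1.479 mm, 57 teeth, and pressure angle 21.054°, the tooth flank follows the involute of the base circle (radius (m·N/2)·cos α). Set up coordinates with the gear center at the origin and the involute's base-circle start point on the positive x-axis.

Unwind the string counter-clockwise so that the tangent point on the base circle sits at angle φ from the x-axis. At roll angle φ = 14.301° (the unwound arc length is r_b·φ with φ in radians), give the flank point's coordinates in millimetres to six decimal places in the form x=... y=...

x=40.543906 y=0.202633

pitch radius r_p = m·N/2 = 1.479·57/2 = 42.151500
base radius r_b = r_p·cos α = 42.151500·cos 21.054° = 39.337561
roll angle φ = 14.301° = 0.24959954 rad
x = r_b·(cos φ + φ·sin φ) = 39.337561·(0.96901142 + 0.24959954·0.24701593) = 40.543906
y = r_b·(sin φ − φ·cos φ) = 39.337561·(0.24701593 − 0.24959954·0.96901142) = 0.202633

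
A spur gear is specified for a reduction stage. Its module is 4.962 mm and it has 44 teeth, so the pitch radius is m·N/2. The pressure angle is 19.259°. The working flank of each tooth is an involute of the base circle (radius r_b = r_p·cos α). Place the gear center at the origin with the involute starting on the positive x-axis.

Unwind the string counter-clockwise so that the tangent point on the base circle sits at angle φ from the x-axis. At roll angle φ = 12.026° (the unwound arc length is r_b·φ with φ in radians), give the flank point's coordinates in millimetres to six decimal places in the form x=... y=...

x=105.299990 y=0.316249

pitch radius r_p = m·N/2 = 4.962·44/2 = 109.164000
base radius r_b = r_p·cos α = 109.164000·cos 19.259° = 103.054879
roll angle φ = 12.026° = 0.20989330 rad
x = r_b·(cos φ + φ·sin φ) = 103.054879·(0.97805315 + 0.20989330·0.20835554) = 105.299990
y = r_b·(sin φ − φ·cos φ) = 103.054879·(0.20835554 − 0.20989330·0.97805315) = 0.316249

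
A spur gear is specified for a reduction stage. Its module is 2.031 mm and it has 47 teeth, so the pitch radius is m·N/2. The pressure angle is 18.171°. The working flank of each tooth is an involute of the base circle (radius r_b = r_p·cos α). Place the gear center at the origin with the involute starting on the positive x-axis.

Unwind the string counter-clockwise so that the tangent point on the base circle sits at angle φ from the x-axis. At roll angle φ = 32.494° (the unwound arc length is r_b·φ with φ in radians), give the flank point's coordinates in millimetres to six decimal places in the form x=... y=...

x=52.065036 y=2.669611

pitch radius r_p = m·N/2 = 2.031·47/2 = 47.728500
base radius r_b = r_p·cos α = 47.728500·cos 18.171° = 45.348281
roll angle φ = 32.494° = 0.56712729 rad
x = r_b·(cos φ + φ·sin φ) = 45.348281·(0.84344771 + 0.56712729·0.53721129) = 52.065036
y = r_b·(sin φ − φ·cos φ) = 45.348281·(0.53721129 − 0.56712729·0.84344771) = 2.669611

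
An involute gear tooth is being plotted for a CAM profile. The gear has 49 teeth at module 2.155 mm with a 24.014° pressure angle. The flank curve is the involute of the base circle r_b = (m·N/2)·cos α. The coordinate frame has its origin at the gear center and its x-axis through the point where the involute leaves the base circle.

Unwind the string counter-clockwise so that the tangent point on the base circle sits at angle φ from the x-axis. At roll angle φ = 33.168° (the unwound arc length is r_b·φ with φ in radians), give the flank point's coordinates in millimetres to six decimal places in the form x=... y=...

pitch radius r_p = m·N/2 = 2.155·49/2 = 52.797500
base radius r_b = r_p·cos α = 52.797500·cos 24.014° = 48.227668
roll angle φ = 33.168° = 0.57889081 rad
x = r_b·(cos φ + φ·sin φ) = 48.227668·(0.83707000 + 0.57889081·0.54709580) = 55.644057
y = r_b·(sin φ − φ·cos φ) = 48.227668·(0.54709580 − 0.57889081·0.83707000) = 3.015371

x=55.644057 y=3.015371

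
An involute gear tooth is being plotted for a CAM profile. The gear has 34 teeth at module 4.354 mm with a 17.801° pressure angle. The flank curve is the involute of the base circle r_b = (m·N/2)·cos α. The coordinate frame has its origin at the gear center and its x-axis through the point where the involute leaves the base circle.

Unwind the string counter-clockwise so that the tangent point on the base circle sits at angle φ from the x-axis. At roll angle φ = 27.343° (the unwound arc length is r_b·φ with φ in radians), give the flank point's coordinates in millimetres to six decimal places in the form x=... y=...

x=78.048206 y=2.495497

pitch radius r_p = m·N/2 = 4.354·34/2 = 74.018000
base radius r_b = r_p·cos α = 74.018000·cos 17.801° = 70.474318
roll angle φ = 27.343° = 0.47722538 rad
x = r_b·(cos φ + φ·sin φ) = 70.474318·(0.88827277 + 0.47722538·0.45931633) = 78.048206
y = r_b·(sin φ − φ·cos φ) = 70.474318·(0.45931633 − 0.47722538·0.88827277) = 2.495497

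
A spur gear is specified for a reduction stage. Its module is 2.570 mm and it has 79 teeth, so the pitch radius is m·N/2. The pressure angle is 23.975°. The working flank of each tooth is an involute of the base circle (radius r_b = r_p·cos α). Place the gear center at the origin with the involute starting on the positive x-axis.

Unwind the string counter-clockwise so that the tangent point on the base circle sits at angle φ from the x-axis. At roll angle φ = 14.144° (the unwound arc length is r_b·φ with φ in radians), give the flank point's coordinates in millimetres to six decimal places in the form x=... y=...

pitch radius r_p = m·N/2 = 2.570·79/2 = 101.515000
base radius r_b = r_p·cos α = 101.515000·cos 23.975° = 92.756574
roll angle φ = 14.144° = 0.24685937 rad
x = r_b·(cos φ + φ·sin φ) = 92.756574·(0.96968465 + 0.24685937·0.24435975) = 95.539934
y = r_b·(sin φ − φ·cos φ) = 92.756574·(0.24435975 − 0.24685937·0.96968465) = 0.462299

x=95.539934 y=0.462299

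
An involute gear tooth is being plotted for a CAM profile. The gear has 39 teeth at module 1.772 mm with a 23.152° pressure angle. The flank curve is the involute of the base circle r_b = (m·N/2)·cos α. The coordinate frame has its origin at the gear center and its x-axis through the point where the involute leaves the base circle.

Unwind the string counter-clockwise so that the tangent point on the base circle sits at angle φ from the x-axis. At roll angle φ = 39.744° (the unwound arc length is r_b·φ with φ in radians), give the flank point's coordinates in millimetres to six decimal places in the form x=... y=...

pitch radius r_p = m·N/2 = 1.772·39/2 = 34.554000
base radius r_b = r_p·cos α = 34.554000·cos 23.152° = 31.771195
roll angle φ = 39.744° = 0.69366366 rad
x = r_b·(cos φ + φ·sin φ) = 31.771195·(0.76890879 + 0.69366366·0.63935849) = 38.519668
y = r_b·(sin φ − φ·cos φ) = 31.771195·(0.63935849 − 0.69366366·0.76890879) = 3.367569

x=38.519668 y=3.367569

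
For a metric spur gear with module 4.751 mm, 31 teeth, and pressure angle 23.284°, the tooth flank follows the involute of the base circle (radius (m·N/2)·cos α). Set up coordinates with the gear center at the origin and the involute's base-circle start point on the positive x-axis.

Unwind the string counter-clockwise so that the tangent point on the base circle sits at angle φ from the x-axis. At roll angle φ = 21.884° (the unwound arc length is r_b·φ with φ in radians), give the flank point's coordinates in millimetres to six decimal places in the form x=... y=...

x=72.398506 y=1.238126

pitch radius r_p = m·N/2 = 4.751·31/2 = 73.640500
base radius r_b = r_p·cos α = 73.640500·cos 23.284° = 67.642982
roll angle φ = 21.884° = 0.38194785 rad
x = r_b·(cos φ + φ·sin φ) = 67.642982·(0.92794038 + 0.38194785·0.37272867) = 72.398506
y = r_b·(sin φ − φ·cos φ) = 67.642982·(0.37272867 − 0.38194785·0.92794038) = 1.238126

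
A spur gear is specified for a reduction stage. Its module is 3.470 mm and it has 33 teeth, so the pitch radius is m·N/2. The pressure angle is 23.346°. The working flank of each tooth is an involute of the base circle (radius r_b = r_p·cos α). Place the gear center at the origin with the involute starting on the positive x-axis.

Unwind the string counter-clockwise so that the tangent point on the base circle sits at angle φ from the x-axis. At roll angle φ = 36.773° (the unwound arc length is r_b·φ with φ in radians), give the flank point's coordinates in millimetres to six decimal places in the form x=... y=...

x=62.304550 y=4.444459

pitch radius r_p = m·N/2 = 3.470·33/2 = 57.255000
base radius r_b = r_p·cos α = 57.255000·cos 23.346° = 52.567448
roll angle φ = 36.773° = 0.64180993 rad
x = r_b·(cos φ + φ·sin φ) = 52.567448·(0.80101357 + 0.64180993·0.59864620) = 62.304550
y = r_b·(sin φ − φ·cos φ) = 52.567448·(0.59864620 − 0.64180993·0.80101357) = 4.444459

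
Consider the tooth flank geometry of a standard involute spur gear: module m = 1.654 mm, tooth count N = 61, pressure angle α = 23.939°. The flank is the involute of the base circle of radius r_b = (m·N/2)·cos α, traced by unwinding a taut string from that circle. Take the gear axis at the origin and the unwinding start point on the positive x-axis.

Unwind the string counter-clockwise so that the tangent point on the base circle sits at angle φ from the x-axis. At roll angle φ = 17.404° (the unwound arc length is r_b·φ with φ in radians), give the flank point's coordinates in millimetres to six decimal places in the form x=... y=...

pitch radius r_p = m·N/2 = 1.654·61/2 = 50.447000
base radius r_b = r_p·cos α = 50.447000·cos 23.939° = 46.107447
roll angle φ = 17.404° = 0.30375710 rad
x = r_b·(cos φ + φ·sin φ) = 46.107447·(0.95421945 + 0.30375710·0.29910741) = 48.185761
y = r_b·(sin φ − φ·cos φ) = 46.107447·(0.29910741 − 0.30375710·0.95421945) = 0.426792

x=48.185761 y=0.426792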